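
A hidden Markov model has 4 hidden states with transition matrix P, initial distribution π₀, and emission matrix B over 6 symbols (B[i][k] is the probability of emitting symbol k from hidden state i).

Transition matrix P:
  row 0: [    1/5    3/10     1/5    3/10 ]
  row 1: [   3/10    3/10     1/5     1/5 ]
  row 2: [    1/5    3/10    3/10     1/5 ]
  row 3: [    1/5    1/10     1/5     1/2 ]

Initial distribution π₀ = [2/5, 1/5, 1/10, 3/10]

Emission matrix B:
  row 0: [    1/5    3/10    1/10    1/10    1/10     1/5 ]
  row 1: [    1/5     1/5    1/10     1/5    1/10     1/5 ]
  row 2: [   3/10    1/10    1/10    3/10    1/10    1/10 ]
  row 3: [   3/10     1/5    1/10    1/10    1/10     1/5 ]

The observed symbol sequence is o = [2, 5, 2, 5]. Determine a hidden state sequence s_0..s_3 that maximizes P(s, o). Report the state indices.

path = [3, 3, 3, 3]

t=0: δ = [4.000e-02, 2.000e-02, 1.000e-02, 3.000e-02]  (obs o_0=2)
t=1: δ = [1.600e-03, 2.400e-03, 8.000e-04, 3.000e-03]  ψ = [0, 0, 0, 3]  (obs o_1=5)
t=2: δ = [7.200e-05, 7.200e-05, 6.000e-05, 1.500e-04]  ψ = [1, 1, 3, 3]  (obs o_2=2)
t=3: δ = [6.000e-06, 4.320e-06, 3.000e-06, 1.500e-05]  ψ = [3, 0, 3, 3]  (obs o_3=5)
backtrack: best end state = 3; path = [3, 3, 3, 3]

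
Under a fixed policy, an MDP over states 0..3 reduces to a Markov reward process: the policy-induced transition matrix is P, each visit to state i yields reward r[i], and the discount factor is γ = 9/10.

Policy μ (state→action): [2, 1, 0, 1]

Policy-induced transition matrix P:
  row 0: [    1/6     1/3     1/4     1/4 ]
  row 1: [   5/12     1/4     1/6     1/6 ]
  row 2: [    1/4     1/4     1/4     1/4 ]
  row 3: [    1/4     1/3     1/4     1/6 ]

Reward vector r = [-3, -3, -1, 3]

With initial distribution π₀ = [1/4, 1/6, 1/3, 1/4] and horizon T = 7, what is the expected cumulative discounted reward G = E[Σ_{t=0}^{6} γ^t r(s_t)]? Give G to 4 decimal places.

G = -6.2534

t=0: π = [0.2500, 0.1667, 0.3333, 0.2500], E[r] = -0.8333, γ^t·E[r] = -0.833333, running G = -0.833333
t=1: π = [0.2569, 0.2917, 0.2361, 0.2153], E[r] = -1.2361, γ^t·E[r] = -1.112500, running G = -1.945833
t=2: π = [0.2772, 0.2894, 0.2257, 0.2078], E[r] = -1.3021, γ^t·E[r] = -1.054688, running G = -3.000521
t=3: π = [0.2751, 0.2904, 0.2259, 0.2086], E[r] = -1.2968, γ^t·E[r] = -0.945352, running G = -3.945872
t=4: π = [0.2755, 0.2903, 0.2258, 0.2084], E[r] = -1.2979, γ^t·E[r] = -0.851549, running G = -4.797422
t=5: π = [0.2754, 0.2903, 0.2258, 0.2084], E[r] = -1.2977, γ^t·E[r] = -0.766307, running G = -5.563729
t=6: π = [0.2754, 0.2903, 0.2258, 0.2084], E[r] = -1.2978, γ^t·E[r] = -0.689688, running G = -6.253417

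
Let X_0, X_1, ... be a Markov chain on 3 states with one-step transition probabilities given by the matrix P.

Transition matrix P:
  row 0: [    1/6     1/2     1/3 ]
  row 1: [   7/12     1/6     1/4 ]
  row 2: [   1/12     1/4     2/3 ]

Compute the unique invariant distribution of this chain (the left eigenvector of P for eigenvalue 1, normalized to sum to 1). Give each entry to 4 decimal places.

Balance equations π_j = Σ_i π_i·P[i][j]:
  π_0 = 1/6·π_0 + 7/12·π_1 + 1/12·π_2
  π_1 = 1/2·π_0 + 1/6·π_1 + 1/4·π_2
  normalize: π_0 + π_1 + π_2 = 1
Solving the linear system gives exactly π = [31/125, 36/125, 58/125].

π = [0.2480, 0.2880, 0.4640]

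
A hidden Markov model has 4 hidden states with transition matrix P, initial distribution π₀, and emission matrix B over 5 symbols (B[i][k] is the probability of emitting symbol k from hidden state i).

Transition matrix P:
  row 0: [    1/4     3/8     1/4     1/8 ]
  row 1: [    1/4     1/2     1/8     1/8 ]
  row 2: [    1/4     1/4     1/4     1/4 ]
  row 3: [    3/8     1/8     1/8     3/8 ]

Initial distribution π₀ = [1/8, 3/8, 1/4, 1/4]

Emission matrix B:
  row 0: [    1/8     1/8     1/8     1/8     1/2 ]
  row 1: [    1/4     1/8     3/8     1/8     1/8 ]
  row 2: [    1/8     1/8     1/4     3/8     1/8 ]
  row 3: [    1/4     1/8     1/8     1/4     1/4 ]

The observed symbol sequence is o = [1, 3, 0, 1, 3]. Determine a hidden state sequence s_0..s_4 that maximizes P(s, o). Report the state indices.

t=0: δ = [1.562e-02, 4.688e-02, 3.125e-02, 3.125e-02]  (obs o_0=1)
t=1: δ = [1.465e-03, 2.930e-03, 2.930e-03, 2.930e-03]  ψ = [1, 1, 2, 3]  (obs o_1=3)
t=2: δ = [1.373e-04, 3.662e-04, 9.155e-05, 2.747e-04]  ψ = [3, 1, 2, 3]  (obs o_2=0)
t=3: δ = [1.287e-05, 2.289e-05, 5.722e-06, 1.287e-05]  ψ = [3, 1, 1, 3]  (obs o_3=1)
t=4: δ = [7.153e-07, 1.431e-06, 1.207e-06, 1.207e-06]  ψ = [1, 1, 0, 3]  (obs o_4=3)
backtrack: best end state = 1; path = [1, 1, 1, 1, 1]

path = [1, 1, 1, 1, 1]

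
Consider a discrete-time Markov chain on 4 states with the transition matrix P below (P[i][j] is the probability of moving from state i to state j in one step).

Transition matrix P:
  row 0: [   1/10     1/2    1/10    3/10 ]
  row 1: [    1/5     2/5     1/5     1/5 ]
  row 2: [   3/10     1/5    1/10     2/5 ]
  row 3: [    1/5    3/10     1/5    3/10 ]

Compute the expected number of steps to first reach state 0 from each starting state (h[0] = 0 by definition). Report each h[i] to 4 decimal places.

First-step conditioning: h[0] = 0; for i ≠ 0, h[i] = 1 + Σ_k P[i][k]·h[k].
  h[1] = 1 + 2/5·h[1] + 1/5·h[2] + 1/5·h[3]
  h[2] = 1 + 1/5·h[1] + 1/10·h[2] + 2/5·h[3]
  h[3] = 1 + 3/10·h[1] + 1/5·h[2] + 3/10·h[3]
Solving the 3×3 linear system over states ≠ 0 gives exactly h = [0, 55/12, 25/6, 55/12] (h[0] = 0 is the target).

h = [0.0000, 4.5833, 4.1667, 4.5833]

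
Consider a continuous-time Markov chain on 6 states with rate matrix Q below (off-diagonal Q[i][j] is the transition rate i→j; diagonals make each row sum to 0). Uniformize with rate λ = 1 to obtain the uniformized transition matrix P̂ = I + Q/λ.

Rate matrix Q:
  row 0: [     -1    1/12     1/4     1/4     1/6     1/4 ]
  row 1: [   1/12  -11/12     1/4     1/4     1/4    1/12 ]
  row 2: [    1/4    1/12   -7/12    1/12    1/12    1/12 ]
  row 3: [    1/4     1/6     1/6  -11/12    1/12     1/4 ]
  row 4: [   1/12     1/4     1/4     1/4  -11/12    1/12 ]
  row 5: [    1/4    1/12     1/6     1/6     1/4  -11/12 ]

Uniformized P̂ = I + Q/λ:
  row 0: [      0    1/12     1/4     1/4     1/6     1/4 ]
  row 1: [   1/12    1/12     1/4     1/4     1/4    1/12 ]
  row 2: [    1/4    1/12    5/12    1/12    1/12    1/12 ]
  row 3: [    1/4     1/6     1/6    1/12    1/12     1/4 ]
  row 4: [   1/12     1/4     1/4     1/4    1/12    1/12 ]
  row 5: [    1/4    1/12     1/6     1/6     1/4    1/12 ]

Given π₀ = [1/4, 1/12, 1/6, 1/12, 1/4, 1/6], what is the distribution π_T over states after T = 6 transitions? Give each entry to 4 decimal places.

t=0: π = [0.2500, 0.0833, 0.1667, 0.0833, 0.2500, 0.1667]
t=1: π = [0.1319, 0.1319, 0.2569, 0.1944, 0.1458, 0.1389]
t=2: π = [0.1707, 0.1238, 0.2650, 0.1632, 0.1395, 0.1377]
t=3: π = [0.1634, 0.1202, 0.2691, 0.1671, 0.1412, 0.1390]
t=4: π = [0.1656, 0.1208, 0.2693, 0.1657, 0.1401, 0.1384]
t=5: π = [0.1651, 0.1205, 0.2695, 0.1660, 0.1403, 0.1385]
t=6: π = [0.1652, 0.1206, 0.2695, 0.1659, 0.1403, 0.1385]

π = [0.1652, 0.1206, 0.2695, 0.1659, 0.1403, 0.1385]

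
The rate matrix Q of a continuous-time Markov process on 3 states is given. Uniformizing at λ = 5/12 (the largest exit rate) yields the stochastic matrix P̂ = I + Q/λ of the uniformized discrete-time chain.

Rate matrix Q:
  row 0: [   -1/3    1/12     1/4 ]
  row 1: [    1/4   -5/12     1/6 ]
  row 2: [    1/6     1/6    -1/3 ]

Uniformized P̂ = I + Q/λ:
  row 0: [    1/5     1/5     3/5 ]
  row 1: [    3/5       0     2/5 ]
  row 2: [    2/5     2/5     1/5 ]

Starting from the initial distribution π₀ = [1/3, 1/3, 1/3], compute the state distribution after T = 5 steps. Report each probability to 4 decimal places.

t=0: π = [0.3333, 0.3333, 0.3333]
t=1: π = [0.4000, 0.2000, 0.4000]
t=2: π = [0.3600, 0.2400, 0.4000]
t=3: π = [0.3760, 0.2320, 0.3920]
t=4: π = [0.3712, 0.2320, 0.3968]
t=5: π = [0.3722, 0.2330, 0.3949]

π = [0.3722, 0.2330, 0.3949]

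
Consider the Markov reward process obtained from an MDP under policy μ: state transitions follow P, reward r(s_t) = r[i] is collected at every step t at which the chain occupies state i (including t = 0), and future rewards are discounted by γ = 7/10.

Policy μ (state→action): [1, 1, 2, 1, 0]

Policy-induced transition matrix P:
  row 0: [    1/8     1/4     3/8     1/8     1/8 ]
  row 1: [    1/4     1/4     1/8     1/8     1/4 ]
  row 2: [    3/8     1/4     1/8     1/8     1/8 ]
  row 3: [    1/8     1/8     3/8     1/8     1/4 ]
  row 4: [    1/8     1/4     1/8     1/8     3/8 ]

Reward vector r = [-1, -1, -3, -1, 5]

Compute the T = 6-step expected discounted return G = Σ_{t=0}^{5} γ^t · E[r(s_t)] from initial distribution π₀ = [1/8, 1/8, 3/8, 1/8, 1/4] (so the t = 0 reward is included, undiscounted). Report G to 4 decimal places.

t=0: π = [0.1250, 0.1250, 0.3750, 0.1250, 0.2500], E[r] = -0.2500, γ^t·E[r] = -0.250000, running G = -0.250000
t=1: π = [0.2344, 0.2344, 0.1875, 0.1250, 0.2188], E[r] = -0.0625, γ^t·E[r] = -0.043750, running G = -0.293750
t=2: π = [0.2012, 0.2344, 0.2148, 0.1250, 0.2246], E[r] = -0.0820, γ^t·E[r] = -0.040195, running G = -0.333945
t=3: π = [0.2080, 0.2344, 0.2065, 0.1250, 0.2261], E[r] = -0.0566, γ^t·E[r] = -0.019428, running G = -0.353373
t=4: π = [0.2059, 0.2344, 0.2083, 0.1250, 0.2264], E[r] = -0.0579, γ^t·E[r] = -0.013893, running G = -0.367266
t=5: π = [0.2064, 0.2344, 0.2077, 0.1250, 0.2265], E[r] = -0.0563, γ^t·E[r] = -0.009458, running G = -0.376724

G = -0.3767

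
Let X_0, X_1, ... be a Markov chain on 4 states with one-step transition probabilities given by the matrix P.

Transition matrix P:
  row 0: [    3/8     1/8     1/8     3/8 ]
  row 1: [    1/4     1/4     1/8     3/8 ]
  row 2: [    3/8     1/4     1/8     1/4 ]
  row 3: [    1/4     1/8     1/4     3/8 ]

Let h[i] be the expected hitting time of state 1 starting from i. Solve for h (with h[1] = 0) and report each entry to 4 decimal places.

h = [6.8421, 0.0000, 6.0000, 6.7368]

First-step conditioning: h[1] = 0; for i ≠ 1, h[i] = 1 + Σ_k P[i][k]·h[k].
  h[0] = 1 + 3/8·h[0] + 1/8·h[2] + 3/8·h[3]
  h[2] = 1 + 3/8·h[0] + 1/8·h[2] + 1/4·h[3]
  h[3] = 1 + 1/4·h[0] + 1/4·h[2] + 3/8·h[3]
Solving the 3×3 linear system over states ≠ 1 gives exactly h = [130/19, 0, 6, 128/19] (h[1] = 0 is the target).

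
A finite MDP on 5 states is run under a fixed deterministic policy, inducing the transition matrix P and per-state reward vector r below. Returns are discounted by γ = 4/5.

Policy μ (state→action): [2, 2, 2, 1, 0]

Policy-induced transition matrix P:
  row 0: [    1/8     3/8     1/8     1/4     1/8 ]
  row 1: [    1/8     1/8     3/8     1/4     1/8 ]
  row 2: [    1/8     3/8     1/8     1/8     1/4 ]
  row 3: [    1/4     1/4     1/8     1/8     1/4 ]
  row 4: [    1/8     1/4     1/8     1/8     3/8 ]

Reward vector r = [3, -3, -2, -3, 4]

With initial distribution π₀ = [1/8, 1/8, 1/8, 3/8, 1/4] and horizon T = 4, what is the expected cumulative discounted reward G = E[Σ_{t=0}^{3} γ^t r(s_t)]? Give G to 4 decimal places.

G = -0.8213

t=0: π = [0.1250, 0.1250, 0.1250, 0.3750, 0.2500], E[r] = -0.3750, γ^t·E[r] = -0.375000, running G = -0.375000
t=1: π = [0.1719, 0.2656, 0.1563, 0.1563, 0.2500], E[r] = -0.0625, γ^t·E[r] = -0.050000, running G = -0.425000
t=2: π = [0.1445, 0.2578, 0.1914, 0.1797, 0.2266], E[r] = -0.3555, γ^t·E[r] = -0.227500, running G = -0.652500
t=3: π = [0.1475, 0.2598, 0.1895, 0.1753, 0.2280], E[r] = -0.3296, γ^t·E[r] = -0.168750, running G = -0.821250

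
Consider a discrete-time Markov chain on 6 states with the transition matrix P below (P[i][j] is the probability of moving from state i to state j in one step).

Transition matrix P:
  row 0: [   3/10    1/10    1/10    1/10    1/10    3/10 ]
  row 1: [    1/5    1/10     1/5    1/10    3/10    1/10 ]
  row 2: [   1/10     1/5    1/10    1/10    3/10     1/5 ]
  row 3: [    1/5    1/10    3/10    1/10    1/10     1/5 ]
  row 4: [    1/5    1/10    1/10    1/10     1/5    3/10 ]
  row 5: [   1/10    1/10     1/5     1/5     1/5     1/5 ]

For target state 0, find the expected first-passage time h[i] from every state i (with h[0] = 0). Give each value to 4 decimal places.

First-step conditioning: h[0] = 0; for i ≠ 0, h[i] = 1 + Σ_k P[i][k]·h[k].
  h[1] = 1 + 1/10·h[1] + 1/5·h[2] + 1/10·h[3] + 3/10·h[4] + 1/10·h[5]
  h[2] = 1 + 1/5·h[1] + 1/10·h[2] + 1/10·h[3] + 3/10·h[4] + 1/5·h[5]
  h[3] = 1 + 1/10·h[1] + 3/10·h[2] + 1/10·h[3] + 1/10·h[4] + 1/5·h[5]
  h[4] = 1 + 1/10·h[1] + 1/10·h[2] + 1/10·h[3] + 1/5·h[4] + 3/10·h[5]
  h[5] = 1 + 1/10·h[1] + 1/5·h[2] + 1/5·h[3] + 1/5·h[4] + 1/5·h[5]
Solving the 5×5 linear system over states ≠ 0 gives exactly h = [0, 18350/2997, 2245/333, 18700/2997, 6185/999, 20405/2997] (h[0] = 0 is the target).

h = [0.0000, 6.1228, 6.7417, 6.2396, 6.1912, 6.8085]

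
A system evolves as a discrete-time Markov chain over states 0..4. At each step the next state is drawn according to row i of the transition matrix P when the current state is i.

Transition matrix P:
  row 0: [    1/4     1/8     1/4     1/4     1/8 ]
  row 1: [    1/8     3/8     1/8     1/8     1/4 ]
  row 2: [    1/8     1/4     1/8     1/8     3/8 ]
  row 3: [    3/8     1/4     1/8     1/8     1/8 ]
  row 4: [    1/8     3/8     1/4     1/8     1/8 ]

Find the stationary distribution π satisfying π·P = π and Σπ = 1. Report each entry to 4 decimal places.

Balance equations π_j = Σ_i π_i·P[i][j]:
  π_0 = 1/4·π_0 + 1/8·π_1 + 1/8·π_2 + 3/8·π_3 + 1/8·π_4
  π_1 = 1/8·π_0 + 3/8·π_1 + 1/4·π_2 + 1/4·π_3 + 3/8·π_4
  π_2 = 1/4·π_0 + 1/8·π_1 + 1/8·π_2 + 1/8·π_3 + 1/4·π_4
  π_3 = 1/4·π_0 + 1/8·π_1 + 1/8·π_2 + 1/8·π_3 + 1/8·π_4
  normalize: π_0 + π_1 + π_2 + π_3 + π_4 = 1
Solving the linear system gives exactly π = [5/27, 553/1917, 37/213, 4/27, 392/1917].

π = [0.1852, 0.2885, 0.1737, 0.1481, 0.2045]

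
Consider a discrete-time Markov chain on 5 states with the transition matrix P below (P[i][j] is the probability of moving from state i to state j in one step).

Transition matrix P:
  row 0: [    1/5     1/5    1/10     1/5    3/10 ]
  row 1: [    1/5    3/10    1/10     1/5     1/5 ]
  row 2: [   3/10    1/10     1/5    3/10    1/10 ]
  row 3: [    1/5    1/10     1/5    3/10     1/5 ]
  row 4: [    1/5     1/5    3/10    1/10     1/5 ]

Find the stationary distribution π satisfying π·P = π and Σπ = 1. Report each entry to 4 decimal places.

π = [0.2181, 0.1777, 0.1808, 0.2197, 0.2037]

Balance equations π_j = Σ_i π_i·P[i][j]:
  π_0 = 1/5·π_0 + 1/5·π_1 + 3/10·π_2 + 1/5·π_3 + 1/5·π_4
  π_1 = 1/5·π_0 + 3/10·π_1 + 1/10·π_2 + 1/10·π_3 + 1/5·π_4
  π_2 = 1/10·π_0 + 1/10·π_1 + 1/5·π_2 + 1/5·π_3 + 3/10·π_4
  π_3 = 1/5·π_0 + 1/5·π_1 + 3/10·π_2 + 3/10·π_3 + 1/10·π_4
  normalize: π_0 + π_1 + π_2 + π_3 + π_4 = 1
Solving the linear system gives exactly π = [1778/8153, 1449/8153, 1474/8153, 1791/8153, 1661/8153].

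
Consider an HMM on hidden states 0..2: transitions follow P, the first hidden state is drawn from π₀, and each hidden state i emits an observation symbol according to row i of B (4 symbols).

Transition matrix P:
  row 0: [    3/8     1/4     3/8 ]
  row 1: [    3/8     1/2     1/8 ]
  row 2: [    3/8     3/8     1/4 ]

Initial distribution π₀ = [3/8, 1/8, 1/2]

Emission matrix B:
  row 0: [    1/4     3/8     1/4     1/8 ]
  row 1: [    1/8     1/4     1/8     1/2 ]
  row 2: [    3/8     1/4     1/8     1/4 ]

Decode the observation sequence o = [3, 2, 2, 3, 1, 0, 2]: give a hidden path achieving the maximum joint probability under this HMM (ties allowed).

t=0: δ = [4.688e-02, 6.250e-02, 1.250e-01]  (obs o_0=3)
t=1: δ = [1.172e-02, 5.859e-03, 3.906e-03]  ψ = [2, 2, 2]  (obs o_1=2)
t=2: δ = [1.099e-03, 3.662e-04, 5.493e-04]  ψ = [0, 0, 0]  (obs o_2=2)
t=3: δ = [5.150e-05, 1.373e-04, 1.030e-04]  ψ = [0, 0, 0]  (obs o_3=3)
t=4: δ = [1.931e-05, 1.717e-05, 6.437e-06]  ψ = [1, 1, 2]  (obs o_4=1)
t=5: δ = [1.810e-06, 1.073e-06, 2.716e-06]  ψ = [0, 1, 0]  (obs o_5=0)
t=6: δ = [2.546e-07, 1.273e-07, 8.487e-08]  ψ = [2, 2, 0]  (obs o_6=2)
backtrack: best end state = 0; path = [2, 0, 0, 1, 0, 2, 0]

path = [2, 0, 0, 1, 0, 2, 0]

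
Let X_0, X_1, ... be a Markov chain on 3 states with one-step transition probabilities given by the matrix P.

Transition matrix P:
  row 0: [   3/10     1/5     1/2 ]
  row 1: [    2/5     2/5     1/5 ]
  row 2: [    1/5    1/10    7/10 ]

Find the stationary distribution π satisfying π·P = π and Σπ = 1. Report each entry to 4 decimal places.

π = [0.2623, 0.1803, 0.5574]

Balance equations π_j = Σ_i π_i·P[i][j]:
  π_0 = 3/10·π_0 + 2/5·π_1 + 1/5·π_2
  π_1 = 1/5·π_0 + 2/5·π_1 + 1/10·π_2
  normalize: π_0 + π_1 + π_2 = 1
Solving the linear system gives exactly π = [16/61, 11/61, 34/61].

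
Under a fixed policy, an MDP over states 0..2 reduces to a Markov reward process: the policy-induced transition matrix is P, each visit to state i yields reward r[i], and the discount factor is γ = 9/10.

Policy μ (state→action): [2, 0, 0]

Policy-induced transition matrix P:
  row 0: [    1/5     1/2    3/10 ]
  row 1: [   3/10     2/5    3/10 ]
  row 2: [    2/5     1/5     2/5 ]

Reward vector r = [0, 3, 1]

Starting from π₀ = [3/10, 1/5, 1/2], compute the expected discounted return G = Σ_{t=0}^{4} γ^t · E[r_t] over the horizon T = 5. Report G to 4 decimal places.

G = 5.4291

t=0: π = [0.3000, 0.2000, 0.5000], E[r] = 1.1000, γ^t·E[r] = 1.100000, running G = 1.100000
t=1: π = [0.3200, 0.3300, 0.3500], E[r] = 1.3400, γ^t·E[r] = 1.206000, running G = 2.306000
t=2: π = [0.3030, 0.3620, 0.3350], E[r] = 1.4210, γ^t·E[r] = 1.151010, running G = 3.457010
t=3: π = [0.3032, 0.3633, 0.3335], E[r] = 1.4234, γ^t·E[r] = 1.037659, running G = 4.494669
t=4: π = [0.3030, 0.3636, 0.3334], E[r] = 1.4242, γ^t·E[r] = 0.934424, running G = 5.429093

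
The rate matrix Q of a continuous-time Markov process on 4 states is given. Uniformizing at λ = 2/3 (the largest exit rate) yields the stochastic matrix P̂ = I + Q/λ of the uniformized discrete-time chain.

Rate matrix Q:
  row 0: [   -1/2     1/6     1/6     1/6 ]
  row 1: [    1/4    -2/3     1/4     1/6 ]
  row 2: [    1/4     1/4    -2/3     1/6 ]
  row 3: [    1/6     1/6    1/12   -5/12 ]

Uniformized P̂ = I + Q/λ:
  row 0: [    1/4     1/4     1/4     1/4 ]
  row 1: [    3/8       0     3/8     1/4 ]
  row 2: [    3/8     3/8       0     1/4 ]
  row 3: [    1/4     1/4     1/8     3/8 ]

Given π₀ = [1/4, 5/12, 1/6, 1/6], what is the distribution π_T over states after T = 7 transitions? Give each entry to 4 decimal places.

t=0: π = [0.2500, 0.4167, 0.1667, 0.1667]
t=1: π = [0.3229, 0.1667, 0.2396, 0.2708]
t=2: π = [0.3008, 0.2383, 0.1771, 0.2839]
t=3: π = [0.3019, 0.2126, 0.2000, 0.2855]
t=4: π = [0.3016, 0.2219, 0.1909, 0.2857]
t=5: π = [0.3016, 0.2184, 0.1943, 0.2857]
t=6: π = [0.3016, 0.2197, 0.1930, 0.2857]
t=7: π = [0.3016, 0.2192, 0.1935, 0.2857]

π = [0.3016, 0.2192, 0.1935, 0.2857]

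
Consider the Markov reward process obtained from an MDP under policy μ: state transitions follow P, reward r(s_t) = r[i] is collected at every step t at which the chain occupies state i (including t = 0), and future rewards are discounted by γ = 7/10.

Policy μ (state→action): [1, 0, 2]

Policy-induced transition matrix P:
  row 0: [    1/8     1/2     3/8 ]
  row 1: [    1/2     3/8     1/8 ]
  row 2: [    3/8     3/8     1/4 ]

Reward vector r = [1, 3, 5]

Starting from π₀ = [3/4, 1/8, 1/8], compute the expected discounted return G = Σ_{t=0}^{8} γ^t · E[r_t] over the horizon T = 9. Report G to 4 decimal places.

t=0: π = [0.7500, 0.1250, 0.1250], E[r] = 1.7500, γ^t·E[r] = 1.750000, running G = 1.750000
t=1: π = [0.2031, 0.4688, 0.3281], E[r] = 3.2500, γ^t·E[r] = 2.275000, running G = 4.025000
t=2: π = [0.3828, 0.4004, 0.2168], E[r] = 2.6680, γ^t·E[r] = 1.307305, running G = 5.332305
t=3: π = [0.3293, 0.4229, 0.2478], E[r] = 2.8369, γ^t·E[r] = 0.973062, running G = 6.305366
t=4: π = [0.3455, 0.4162, 0.2383], E[r] = 2.7856, γ^t·E[r] = 0.668819, running G = 6.974185
t=5: π = [0.3406, 0.4182, 0.2412], E[r] = 2.8011, γ^t·E[r] = 0.470773, running G = 7.444958
t=6: π = [0.3421, 0.4176, 0.2403], E[r] = 2.7964, γ^t·E[r] = 0.328992, running G = 7.773950
t=7: π = [0.3417, 0.4178, 0.2406], E[r] = 2.7978, γ^t·E[r] = 0.230410, running G = 8.004361
t=8: π = [0.3418, 0.4177, 0.2405], E[r] = 2.7974, γ^t·E[r] = 0.161263, running G = 8.165624

G = 8.1656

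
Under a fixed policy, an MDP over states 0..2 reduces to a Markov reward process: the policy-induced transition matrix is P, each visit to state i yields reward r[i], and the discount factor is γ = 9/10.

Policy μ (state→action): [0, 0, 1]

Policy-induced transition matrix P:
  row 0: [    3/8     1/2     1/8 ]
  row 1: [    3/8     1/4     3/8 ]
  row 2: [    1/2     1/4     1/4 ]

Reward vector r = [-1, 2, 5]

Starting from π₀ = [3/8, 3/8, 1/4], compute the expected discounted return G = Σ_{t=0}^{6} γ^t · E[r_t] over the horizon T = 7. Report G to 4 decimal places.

G = 8.0191

t=0: π = [0.3750, 0.3750, 0.2500], E[r] = 1.6250, γ^t·E[r] = 1.625000, running G = 1.625000
t=1: π = [0.4063, 0.3438, 0.2500], E[r] = 1.5313, γ^t·E[r] = 1.378125, running G = 3.003125
t=2: π = [0.4063, 0.3516, 0.2422], E[r] = 1.5078, γ^t·E[r] = 1.221328, running G = 4.224453
t=3: π = [0.4053, 0.3516, 0.2432], E[r] = 1.5137, γ^t·E[r] = 1.103467, running G = 5.327920
t=4: π = [0.4054, 0.3513, 0.2433], E[r] = 1.5137, γ^t·E[r] = 0.993120, running G = 6.321040
t=5: π = [0.4054, 0.3513, 0.2432], E[r] = 1.5135, γ^t·E[r] = 0.893700, running G = 7.214740
t=6: π = [0.4054, 0.3514, 0.2432], E[r] = 1.5135, γ^t·E[r] = 0.804342, running G = 8.019082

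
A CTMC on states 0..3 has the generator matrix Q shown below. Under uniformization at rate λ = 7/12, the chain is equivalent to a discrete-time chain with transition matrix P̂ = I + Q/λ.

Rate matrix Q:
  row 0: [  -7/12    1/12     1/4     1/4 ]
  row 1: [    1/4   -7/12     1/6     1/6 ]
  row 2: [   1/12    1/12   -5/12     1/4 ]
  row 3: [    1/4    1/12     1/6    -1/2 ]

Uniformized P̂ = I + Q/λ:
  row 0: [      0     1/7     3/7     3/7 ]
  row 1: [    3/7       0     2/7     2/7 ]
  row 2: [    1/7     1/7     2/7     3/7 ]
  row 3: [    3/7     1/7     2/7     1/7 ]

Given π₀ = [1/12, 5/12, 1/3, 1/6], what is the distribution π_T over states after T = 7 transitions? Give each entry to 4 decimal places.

π = [0.2362, 0.1250, 0.3194, 0.3194]

t=0: π = [0.0833, 0.4167, 0.3333, 0.1667]
t=1: π = [0.2976, 0.0833, 0.2976, 0.3214]
t=2: π = [0.2160, 0.1310, 0.3282, 0.3248]
t=3: π = [0.2422, 0.1241, 0.3166, 0.3171]
t=4: π = [0.2343, 0.1251, 0.3203, 0.3202]
t=5: π = [0.2366, 0.1250, 0.3192, 0.3192]
t=6: π = [0.2360, 0.1250, 0.3195, 0.3195]
t=7: π = [0.2362, 0.1250, 0.3194, 0.3194]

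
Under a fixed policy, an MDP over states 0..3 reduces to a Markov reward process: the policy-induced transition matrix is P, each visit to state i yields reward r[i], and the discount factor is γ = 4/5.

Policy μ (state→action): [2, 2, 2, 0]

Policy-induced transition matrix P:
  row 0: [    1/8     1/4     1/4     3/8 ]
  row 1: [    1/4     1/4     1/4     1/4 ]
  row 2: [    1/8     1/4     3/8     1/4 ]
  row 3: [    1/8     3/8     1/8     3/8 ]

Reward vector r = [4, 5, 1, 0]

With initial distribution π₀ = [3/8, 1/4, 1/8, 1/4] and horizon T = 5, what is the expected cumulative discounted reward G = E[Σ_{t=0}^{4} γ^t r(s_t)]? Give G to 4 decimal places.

G = 8.3284

t=0: π = [0.3750, 0.2500, 0.1250, 0.2500], E[r] = 2.8750, γ^t·E[r] = 2.875000, running G = 2.875000
t=1: π = [0.1563, 0.2813, 0.2344, 0.3281], E[r] = 2.2656, γ^t·E[r] = 1.812500, running G = 4.687500
t=2: π = [0.1602, 0.2910, 0.2383, 0.3105], E[r] = 2.3340, γ^t·E[r] = 1.493750, running G = 6.181250
t=3: π = [0.1614, 0.2888, 0.2410, 0.3088], E[r] = 2.3306, γ^t·E[r] = 1.193250, running G = 7.374500
t=4: π = [0.1611, 0.2886, 0.2415, 0.3088], E[r] = 2.3289, γ^t·E[r] = 0.953938, running G = 8.328438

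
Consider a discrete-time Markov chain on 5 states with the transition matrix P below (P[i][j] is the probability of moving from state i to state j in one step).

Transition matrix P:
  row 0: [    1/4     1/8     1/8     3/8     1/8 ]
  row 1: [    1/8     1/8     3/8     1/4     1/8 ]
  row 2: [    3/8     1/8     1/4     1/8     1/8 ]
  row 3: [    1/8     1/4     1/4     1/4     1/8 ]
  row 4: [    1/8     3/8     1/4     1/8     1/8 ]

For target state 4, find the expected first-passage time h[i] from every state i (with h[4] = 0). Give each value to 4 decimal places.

h = [8.0000, 8.0000, 8.0000, 8.0000, 0.0000]

First-step conditioning: h[4] = 0; for i ≠ 4, h[i] = 1 + Σ_k P[i][k]·h[k].
  h[0] = 1 + 1/4·h[0] + 1/8·h[1] + 1/8·h[2] + 3/8·h[3]
  h[1] = 1 + 1/8·h[0] + 1/8·h[1] + 3/8·h[2] + 1/4·h[3]
  h[2] = 1 + 3/8·h[0] + 1/8·h[1] + 1/4·h[2] + 1/8·h[3]
  h[3] = 1 + 1/8·h[0] + 1/4·h[1] + 1/4·h[2] + 1/4·h[3]
Solving the 4×4 linear system over states ≠ 4 gives exactly h = [8, 8, 8, 8, 0] (h[4] = 0 is the target).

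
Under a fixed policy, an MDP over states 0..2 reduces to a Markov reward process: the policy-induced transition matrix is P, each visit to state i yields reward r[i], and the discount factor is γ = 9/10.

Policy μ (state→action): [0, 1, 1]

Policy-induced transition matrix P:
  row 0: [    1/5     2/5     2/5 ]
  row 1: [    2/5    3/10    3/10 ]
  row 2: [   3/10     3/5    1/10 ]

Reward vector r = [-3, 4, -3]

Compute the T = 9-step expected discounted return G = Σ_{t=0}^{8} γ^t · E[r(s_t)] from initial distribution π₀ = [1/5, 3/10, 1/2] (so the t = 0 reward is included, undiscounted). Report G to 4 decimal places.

t=0: π = [0.2000, 0.3000, 0.5000], E[r] = -0.9000, γ^t·E[r] = -0.900000, running G = -0.900000
t=1: π = [0.3100, 0.4700, 0.2200], E[r] = 0.2900, γ^t·E[r] = 0.261000, running G = -0.639000
t=2: π = [0.3160, 0.3970, 0.2870], E[r] = -0.2210, γ^t·E[r] = -0.179010, running G = -0.818010
t=3: π = [0.3081, 0.4177, 0.2742], E[r] = -0.0761, γ^t·E[r] = -0.055477, running G = -0.873487
t=4: π = [0.3110, 0.4131, 0.2760], E[r] = -0.1085, γ^t·E[r] = -0.071193, running G = -0.944680
t=5: π = [0.3102, 0.4139, 0.2759], E[r] = -0.1028, γ^t·E[r] = -0.060697, running G = -1.005377
t=6: π = [0.3104, 0.4138, 0.2758], E[r] = -0.1035, γ^t·E[r] = -0.054982, running G = -1.060359
t=7: π = [0.3103, 0.4138, 0.2759], E[r] = -0.1035, γ^t·E[r] = -0.049493, running G = -1.109852
t=8: π = [0.3103, 0.4138, 0.2759], E[r] = -0.1034, γ^t·E[r] = -0.044526, running G = -1.154378

G = -1.1544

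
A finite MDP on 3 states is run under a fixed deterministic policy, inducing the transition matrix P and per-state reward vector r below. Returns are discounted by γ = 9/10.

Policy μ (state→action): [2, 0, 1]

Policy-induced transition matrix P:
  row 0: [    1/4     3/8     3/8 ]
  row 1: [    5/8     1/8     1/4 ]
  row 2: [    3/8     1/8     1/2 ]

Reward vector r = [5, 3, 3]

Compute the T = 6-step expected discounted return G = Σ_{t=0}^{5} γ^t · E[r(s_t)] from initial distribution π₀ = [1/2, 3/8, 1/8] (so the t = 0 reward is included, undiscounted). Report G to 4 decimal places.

G = 17.9269

t=0: π = [0.5000, 0.3750, 0.1250], E[r] = 4.0000, γ^t·E[r] = 4.000000, running G = 4.000000
t=1: π = [0.4063, 0.2500, 0.3438], E[r] = 3.8125, γ^t·E[r] = 3.431250, running G = 7.431250
t=2: π = [0.3867, 0.2266, 0.3867], E[r] = 3.7734, γ^t·E[r] = 3.056484, running G = 10.487734
t=3: π = [0.3833, 0.2217, 0.3950], E[r] = 3.7666, γ^t·E[r] = 2.745853, running G = 13.233587
t=4: π = [0.3825, 0.2208, 0.3967], E[r] = 3.7650, γ^t·E[r] = 2.470226, running G = 15.703813
t=5: π = [0.3824, 0.2206, 0.3970], E[r] = 3.7648, γ^t·E[r] = 2.223068, running G = 17.926881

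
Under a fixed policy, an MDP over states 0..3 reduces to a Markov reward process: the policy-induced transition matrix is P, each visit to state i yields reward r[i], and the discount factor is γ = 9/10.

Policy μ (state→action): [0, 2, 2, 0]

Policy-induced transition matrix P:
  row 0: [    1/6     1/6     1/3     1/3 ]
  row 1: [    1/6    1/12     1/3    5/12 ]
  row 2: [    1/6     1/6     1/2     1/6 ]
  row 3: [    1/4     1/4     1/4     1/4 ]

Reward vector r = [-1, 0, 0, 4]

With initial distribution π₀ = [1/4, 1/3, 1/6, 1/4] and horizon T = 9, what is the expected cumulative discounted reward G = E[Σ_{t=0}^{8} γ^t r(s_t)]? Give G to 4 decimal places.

G = 5.3686

t=0: π = [0.2500, 0.3333, 0.1667, 0.2500], E[r] = 0.7500, γ^t·E[r] = 0.750000, running G = 0.750000
t=1: π = [0.1875, 0.1597, 0.3403, 0.3125], E[r] = 1.0625, γ^t·E[r] = 0.956250, running G = 1.706250
t=2: π = [0.1927, 0.1794, 0.3640, 0.2639], E[r] = 0.8628, γ^t·E[r] = 0.698906, running G = 2.405156
t=3: π = [0.1887, 0.1737, 0.3720, 0.2656], E[r] = 0.8738, γ^t·E[r] = 0.637031, running G = 3.042188
t=4: π = [0.1888, 0.1743, 0.3732, 0.2637], E[r] = 0.8659, γ^t·E[r] = 0.568107, running G = 3.610295
t=5: π = [0.1886, 0.1741, 0.3736, 0.2637], E[r] = 0.8661, γ^t·E[r] = 0.511431, running G = 4.121726
t=6: π = [0.1886, 0.1741, 0.3736, 0.2636], E[r] = 0.8658, γ^t·E[r] = 0.460118, running G = 4.581844
t=7: π = [0.1886, 0.1741, 0.3736, 0.2636], E[r] = 0.8658, γ^t·E[r] = 0.414107, running G = 4.995950
t=8: π = [0.1886, 0.1741, 0.3736, 0.2636], E[r] = 0.8658, γ^t·E[r] = 0.372690, running G = 5.368641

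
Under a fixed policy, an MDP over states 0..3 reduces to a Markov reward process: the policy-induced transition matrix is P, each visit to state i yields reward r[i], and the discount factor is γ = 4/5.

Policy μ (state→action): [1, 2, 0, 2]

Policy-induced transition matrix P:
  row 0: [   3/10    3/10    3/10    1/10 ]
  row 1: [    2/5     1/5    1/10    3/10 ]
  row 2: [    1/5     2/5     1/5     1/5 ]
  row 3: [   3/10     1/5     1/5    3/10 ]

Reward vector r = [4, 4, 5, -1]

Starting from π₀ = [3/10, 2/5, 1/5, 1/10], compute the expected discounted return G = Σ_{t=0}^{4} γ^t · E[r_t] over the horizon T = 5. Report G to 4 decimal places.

G = 11.0379

t=0: π = [0.3000, 0.4000, 0.2000, 0.1000], E[r] = 3.7000, γ^t·E[r] = 3.700000, running G = 3.700000
t=1: π = [0.3200, 0.2700, 0.1900, 0.2200], E[r] = 3.0900, γ^t·E[r] = 2.472000, running G = 6.172000
t=2: π = [0.3080, 0.2700, 0.2050, 0.2170], E[r] = 3.1200, γ^t·E[r] = 1.996800, running G = 8.168800
t=3: π = [0.3065, 0.2718, 0.2038, 0.2179], E[r] = 3.1143, γ^t·E[r] = 1.594522, running G = 9.763322
t=4: π = [0.3068, 0.2714, 0.2035, 0.2183], E[r] = 3.1119, γ^t·E[r] = 1.274622, running G = 11.037944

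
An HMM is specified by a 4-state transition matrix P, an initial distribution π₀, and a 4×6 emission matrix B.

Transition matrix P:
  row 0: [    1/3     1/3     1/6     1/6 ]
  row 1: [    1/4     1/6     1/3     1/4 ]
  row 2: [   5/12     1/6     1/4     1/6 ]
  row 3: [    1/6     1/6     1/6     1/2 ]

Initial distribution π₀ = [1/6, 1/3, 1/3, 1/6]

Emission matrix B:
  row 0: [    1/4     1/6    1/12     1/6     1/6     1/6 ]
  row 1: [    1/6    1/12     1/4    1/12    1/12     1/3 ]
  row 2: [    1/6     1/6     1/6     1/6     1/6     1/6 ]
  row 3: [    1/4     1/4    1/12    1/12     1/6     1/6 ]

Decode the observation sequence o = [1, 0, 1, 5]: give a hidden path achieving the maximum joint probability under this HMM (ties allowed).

t=0: δ = [2.778e-02, 2.778e-02, 5.556e-02, 4.167e-02]  (obs o_0=1)
t=1: δ = [5.787e-03, 1.543e-03, 2.315e-03, 5.208e-03]  ψ = [2, 0, 2, 3]  (obs o_1=0)
t=2: δ = [3.215e-04, 1.608e-04, 1.608e-04, 6.510e-04]  ψ = [0, 0, 0, 3]  (obs o_2=1)
t=3: δ = [1.808e-05, 3.617e-05, 1.808e-05, 5.425e-05]  ψ = [3, 3, 3, 3]  (obs o_3=5)
backtrack: best end state = 3; path = [3, 3, 3, 3]

path = [3, 3, 3, 3]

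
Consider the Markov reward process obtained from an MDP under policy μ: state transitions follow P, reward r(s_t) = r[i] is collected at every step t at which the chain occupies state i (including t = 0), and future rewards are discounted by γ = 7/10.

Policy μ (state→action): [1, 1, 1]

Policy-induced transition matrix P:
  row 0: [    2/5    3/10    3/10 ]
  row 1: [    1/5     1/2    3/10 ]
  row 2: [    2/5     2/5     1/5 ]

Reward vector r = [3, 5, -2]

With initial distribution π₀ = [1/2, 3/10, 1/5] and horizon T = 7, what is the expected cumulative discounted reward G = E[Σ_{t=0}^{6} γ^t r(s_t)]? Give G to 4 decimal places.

t=0: π = [0.5000, 0.3000, 0.2000], E[r] = 2.6000, γ^t·E[r] = 2.600000, running G = 2.600000
t=1: π = [0.3400, 0.3800, 0.2800], E[r] = 2.3600, γ^t·E[r] = 1.652000, running G = 4.252000
t=2: π = [0.3240, 0.4040, 0.2720], E[r] = 2.4480, γ^t·E[r] = 1.199520, running G = 5.451520
t=3: π = [0.3192, 0.4080, 0.2728], E[r] = 2.4520, γ^t·E[r] = 0.841036, running G = 6.292556
t=4: π = [0.3184, 0.4089, 0.2727], E[r] = 2.4542, γ^t·E[r] = 0.589244, running G = 6.881800
t=5: π = [0.3182, 0.4090, 0.2727], E[r] = 2.4545, γ^t·E[r] = 0.412520, running G = 7.294320
t=6: π = [0.3182, 0.4091, 0.2727], E[r] = 2.4545, γ^t·E[r] = 0.288773, running G = 7.583093

G = 7.5831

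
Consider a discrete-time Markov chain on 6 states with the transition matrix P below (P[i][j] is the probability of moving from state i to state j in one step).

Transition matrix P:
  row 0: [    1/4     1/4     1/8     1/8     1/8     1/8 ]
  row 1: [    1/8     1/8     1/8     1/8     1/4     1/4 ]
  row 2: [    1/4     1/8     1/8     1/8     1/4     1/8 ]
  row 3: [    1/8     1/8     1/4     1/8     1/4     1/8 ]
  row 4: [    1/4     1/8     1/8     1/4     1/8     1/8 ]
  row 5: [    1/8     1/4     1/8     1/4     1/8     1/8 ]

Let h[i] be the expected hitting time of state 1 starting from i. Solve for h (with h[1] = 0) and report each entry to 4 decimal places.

h = [5.2268, 0.0000, 5.9750, 6.0685, 5.9854, 5.3320]

First-step conditioning: h[1] = 0; for i ≠ 1, h[i] = 1 + Σ_k P[i][k]·h[k].
  h[0] = 1 + 1/4·h[0] + 1/8·h[2] + 1/8·h[3] + 1/8·h[4] + 1/8·h[5]
  h[2] = 1 + 1/4·h[0] + 1/8·h[2] + 1/8·h[3] + 1/4·h[4] + 1/8·h[5]
  h[3] = 1 + 1/8·h[0] + 1/4·h[2] + 1/8·h[3] + 1/4·h[4] + 1/8·h[5]
  h[4] = 1 + 1/4·h[0] + 1/8·h[2] + 1/4·h[3] + 1/8·h[4] + 1/8·h[5]
  h[5] = 1 + 1/8·h[0] + 1/8·h[2] + 1/4·h[3] + 1/8·h[4] + 1/8·h[5]
Solving the 5×5 linear system over states ≠ 1 gives exactly h = [32192/6159, 0, 36800/6159, 37376/6159, 12288/2053, 32840/6159] (h[1] = 0 is the target).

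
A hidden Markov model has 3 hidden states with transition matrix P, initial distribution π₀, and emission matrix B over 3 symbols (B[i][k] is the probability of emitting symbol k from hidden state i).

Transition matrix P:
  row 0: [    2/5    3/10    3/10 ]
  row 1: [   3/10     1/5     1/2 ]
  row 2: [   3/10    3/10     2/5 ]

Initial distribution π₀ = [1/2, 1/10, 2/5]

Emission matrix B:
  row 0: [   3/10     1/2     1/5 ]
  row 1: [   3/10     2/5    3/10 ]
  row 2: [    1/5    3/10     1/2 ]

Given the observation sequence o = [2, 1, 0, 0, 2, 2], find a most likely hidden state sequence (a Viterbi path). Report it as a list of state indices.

t=0: δ = [1.000e-01, 3.000e-02, 2.000e-01]  (obs o_0=2)
t=1: δ = [3.000e-02, 2.400e-02, 2.400e-02]  ψ = [2, 2, 2]  (obs o_1=1)
t=2: δ = [3.600e-03, 2.700e-03, 2.400e-03]  ψ = [0, 0, 1]  (obs o_2=0)
t=3: δ = [4.320e-04, 3.240e-04, 2.700e-04]  ψ = [0, 0, 1]  (obs o_3=0)
t=4: δ = [3.456e-05, 3.888e-05, 8.100e-05]  ψ = [0, 0, 1]  (obs o_4=2)
t=5: δ = [4.860e-06, 7.290e-06, 1.620e-05]  ψ = [2, 2, 2]  (obs o_5=2)
backtrack: best end state = 2; path = [2, 0, 0, 1, 2, 2]

path = [2, 0, 0, 1, 2, 2]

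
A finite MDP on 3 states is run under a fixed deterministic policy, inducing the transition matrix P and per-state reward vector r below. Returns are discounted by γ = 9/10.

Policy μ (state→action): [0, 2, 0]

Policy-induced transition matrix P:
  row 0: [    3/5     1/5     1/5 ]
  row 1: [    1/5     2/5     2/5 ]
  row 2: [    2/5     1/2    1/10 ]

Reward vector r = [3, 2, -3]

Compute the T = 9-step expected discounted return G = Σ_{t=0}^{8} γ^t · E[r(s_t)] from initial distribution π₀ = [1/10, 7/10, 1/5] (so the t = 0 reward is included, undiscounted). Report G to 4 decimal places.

G = 6.6702

t=0: π = [0.1000, 0.7000, 0.2000], E[r] = 1.1000, γ^t·E[r] = 1.100000, running G = 1.100000
t=1: π = [0.2800, 0.4000, 0.3200], E[r] = 0.6800, γ^t·E[r] = 0.612000, running G = 1.712000
t=2: π = [0.3760, 0.3760, 0.2480], E[r] = 1.1360, γ^t·E[r] = 0.920160, running G = 2.632160
t=3: π = [0.4000, 0.3496, 0.2504], E[r] = 1.1480, γ^t·E[r] = 0.836892, running G = 3.469052
t=4: π = [0.4101, 0.3450, 0.2449], E[r] = 1.1857, γ^t·E[r] = 0.777925, running G = 4.246977
t=5: π = [0.4130, 0.3425, 0.2445], E[r] = 1.1904, γ^t·E[r] = 0.702924, running G = 4.949901
t=6: π = [0.4141, 0.3419, 0.2440], E[r] = 1.1939, γ^t·E[r] = 0.634485, running G = 5.584386
t=7: π = [0.4145, 0.3416, 0.2440], E[r] = 1.1946, γ^t·E[r] = 0.571384, running G = 6.155770
t=8: π = [0.4146, 0.3415, 0.2439], E[r] = 1.1950, γ^t·E[r] = 0.514397, running G = 6.670167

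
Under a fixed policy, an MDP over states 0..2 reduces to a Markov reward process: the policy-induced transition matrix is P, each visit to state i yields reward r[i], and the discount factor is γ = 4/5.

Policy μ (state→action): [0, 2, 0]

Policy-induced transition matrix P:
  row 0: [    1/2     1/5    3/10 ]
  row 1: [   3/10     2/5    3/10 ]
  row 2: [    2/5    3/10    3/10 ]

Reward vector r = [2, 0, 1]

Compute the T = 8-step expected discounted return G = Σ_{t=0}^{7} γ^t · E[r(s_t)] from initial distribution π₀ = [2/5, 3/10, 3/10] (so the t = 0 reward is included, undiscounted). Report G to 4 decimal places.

t=0: π = [0.4000, 0.3000, 0.3000], E[r] = 1.1000, γ^t·E[r] = 1.100000, running G = 1.100000
t=1: π = [0.4100, 0.2900, 0.3000], E[r] = 1.1200, γ^t·E[r] = 0.896000, running G = 1.996000
t=2: π = [0.4120, 0.2880, 0.3000], E[r] = 1.1240, γ^t·E[r] = 0.719360, running G = 2.715360
t=3: π = [0.4124, 0.2876, 0.3000], E[r] = 1.1248, γ^t·E[r] = 0.575898, running G = 3.291258
t=4: π = [0.4125, 0.2875, 0.3000], E[r] = 1.1250, γ^t·E[r] = 0.460784, running G = 3.752041
t=5: π = [0.4125, 0.2875, 0.3000], E[r] = 1.1250, γ^t·E[r] = 0.368637, running G = 4.120679
t=6: π = [0.4125, 0.2875, 0.3000], E[r] = 1.1250, γ^t·E[r] = 0.294912, running G = 4.415590
t=7: π = [0.4125, 0.2875, 0.3000], E[r] = 1.1250, γ^t·E[r] = 0.235930, running G = 4.651520

G = 4.6515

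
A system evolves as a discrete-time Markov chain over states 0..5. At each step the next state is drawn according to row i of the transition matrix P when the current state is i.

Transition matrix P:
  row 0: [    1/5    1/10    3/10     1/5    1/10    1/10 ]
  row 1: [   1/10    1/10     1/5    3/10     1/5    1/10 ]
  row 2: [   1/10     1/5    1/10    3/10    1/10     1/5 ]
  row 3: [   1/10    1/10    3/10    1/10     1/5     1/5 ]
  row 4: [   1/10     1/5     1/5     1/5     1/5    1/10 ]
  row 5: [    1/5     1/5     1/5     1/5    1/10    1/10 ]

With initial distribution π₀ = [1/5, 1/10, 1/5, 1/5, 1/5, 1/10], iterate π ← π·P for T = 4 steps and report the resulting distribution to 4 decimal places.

t=0: π = [0.2000, 0.1000, 0.2000, 0.2000, 0.2000, 0.1000]
t=1: π = [0.1300, 0.1500, 0.2200, 0.2100, 0.1500, 0.1400]
t=2: π = [0.1270, 0.1510, 0.2120, 0.2160, 0.1510, 0.1430]
t=3: π = [0.1270, 0.1506, 0.2131, 0.2147, 0.1518, 0.1428]
t=4: π = [0.1270, 0.1508, 0.2129, 0.2149, 0.1517, 0.1428]

π = [0.1270, 0.1508, 0.2129, 0.2149, 0.1517, 0.1428]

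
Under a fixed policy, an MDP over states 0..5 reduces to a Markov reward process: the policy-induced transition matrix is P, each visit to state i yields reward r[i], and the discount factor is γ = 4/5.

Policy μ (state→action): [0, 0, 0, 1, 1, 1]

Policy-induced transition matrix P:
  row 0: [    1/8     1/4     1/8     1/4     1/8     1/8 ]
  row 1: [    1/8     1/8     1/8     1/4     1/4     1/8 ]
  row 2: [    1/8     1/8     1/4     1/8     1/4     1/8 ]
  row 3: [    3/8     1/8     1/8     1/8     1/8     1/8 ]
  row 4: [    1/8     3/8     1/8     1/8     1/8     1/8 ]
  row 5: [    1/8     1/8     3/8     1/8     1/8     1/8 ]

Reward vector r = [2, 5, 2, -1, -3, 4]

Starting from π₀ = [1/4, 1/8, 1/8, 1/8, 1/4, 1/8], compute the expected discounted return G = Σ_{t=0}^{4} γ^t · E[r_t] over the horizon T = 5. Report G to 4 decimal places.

G = 4.5362

t=0: π = [0.2500, 0.1250, 0.1250, 0.1250, 0.2500, 0.1250], E[r] = 1.0000, γ^t·E[r] = 1.000000, running G = 1.000000
t=1: π = [0.1563, 0.2188, 0.1719, 0.1719, 0.1563, 0.1250], E[r] = 1.6094, γ^t·E[r] = 1.287500, running G = 2.287500
t=2: π = [0.1680, 0.1836, 0.1777, 0.1719, 0.1738, 0.1250], E[r] = 1.4160, γ^t·E[r] = 0.906250, running G = 3.193750
t=3: π = [0.1680, 0.1895, 0.1785, 0.1689, 0.1702, 0.1250], E[r] = 1.4607, γ^t·E[r] = 0.747875, running G = 3.941625
t=4: π = [0.1672, 0.1885, 0.1786, 0.1697, 0.1710, 0.1250], E[r] = 1.4516, γ^t·E[r] = 0.594588, running G = 4.536213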